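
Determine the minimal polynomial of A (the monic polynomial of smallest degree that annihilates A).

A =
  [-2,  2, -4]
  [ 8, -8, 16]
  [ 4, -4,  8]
x^2 + 2*x

The characteristic polynomial is χ_A(x) = x^2*(x + 2), so the eigenvalues are known. The minimal polynomial is
  m_A(x) = Π_λ (x − λ)^{k_λ}
where k_λ is the size of the *largest* Jordan block for λ (equivalently, the smallest k with (A − λI)^k v = 0 for every generalised eigenvector v of λ).

  λ = -2: largest Jordan block has size 1, contributing (x + 2)
  λ = 0: largest Jordan block has size 1, contributing (x − 0)

So m_A(x) = x*(x + 2) = x^2 + 2*x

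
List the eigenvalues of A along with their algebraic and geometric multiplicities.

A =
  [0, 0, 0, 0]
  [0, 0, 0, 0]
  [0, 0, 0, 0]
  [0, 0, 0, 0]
λ = 0: alg = 4, geom = 4

Step 1 — factor the characteristic polynomial to read off the algebraic multiplicities:
  χ_A(x) = x^4

Step 2 — compute geometric multiplicities via the rank-nullity identity g(λ) = n − rank(A − λI):
  rank(A − (0)·I) = 0, so dim ker(A − (0)·I) = n − 0 = 4

Summary:
  λ = 0: algebraic multiplicity = 4, geometric multiplicity = 4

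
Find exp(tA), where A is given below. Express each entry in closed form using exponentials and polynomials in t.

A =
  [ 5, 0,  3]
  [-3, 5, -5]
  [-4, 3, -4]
e^{tA} =
  [-3*t^2*exp(2*t)/2 + 3*t*exp(2*t) + exp(2*t), 9*t^2*exp(2*t)/2, -9*t^2*exp(2*t)/2 + 3*t*exp(2*t)]
  [t^2*exp(2*t) - 3*t*exp(2*t), -3*t^2*exp(2*t) + 3*t*exp(2*t) + exp(2*t), 3*t^2*exp(2*t) - 5*t*exp(2*t)]
  [3*t^2*exp(2*t)/2 - 4*t*exp(2*t), -9*t^2*exp(2*t)/2 + 3*t*exp(2*t), 9*t^2*exp(2*t)/2 - 6*t*exp(2*t) + exp(2*t)]

Strategy: write A = P · J · P⁻¹ where J is a Jordan canonical form, so e^{tA} = P · e^{tJ} · P⁻¹, and e^{tJ} can be computed block-by-block.

A has Jordan form
J =
  [2, 1, 0]
  [0, 2, 1]
  [0, 0, 2]
(up to reordering of blocks).

Per-block formulas:
  For a 3×3 Jordan block J_3(2): exp(t · J_3(2)) = e^(2t)·(I + t·N + (t^2/2)·N^2), where N is the 3×3 nilpotent shift.

After assembling e^{tJ} and conjugating by P, we get:

e^{tA} =
  [-3*t^2*exp(2*t)/2 + 3*t*exp(2*t) + exp(2*t), 9*t^2*exp(2*t)/2, -9*t^2*exp(2*t)/2 + 3*t*exp(2*t)]
  [t^2*exp(2*t) - 3*t*exp(2*t), -3*t^2*exp(2*t) + 3*t*exp(2*t) + exp(2*t), 3*t^2*exp(2*t) - 5*t*exp(2*t)]
  [3*t^2*exp(2*t)/2 - 4*t*exp(2*t), -9*t^2*exp(2*t)/2 + 3*t*exp(2*t), 9*t^2*exp(2*t)/2 - 6*t*exp(2*t) + exp(2*t)]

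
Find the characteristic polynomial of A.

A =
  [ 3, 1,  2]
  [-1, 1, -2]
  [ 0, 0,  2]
x^3 - 6*x^2 + 12*x - 8

Expanding det(x·I − A) (e.g. by cofactor expansion or by noting that A is similar to its Jordan form J, which has the same characteristic polynomial as A) gives
  χ_A(x) = x^3 - 6*x^2 + 12*x - 8
which factors as (x - 2)^3. The eigenvalues (with algebraic multiplicities) are λ = 2 with multiplicity 3.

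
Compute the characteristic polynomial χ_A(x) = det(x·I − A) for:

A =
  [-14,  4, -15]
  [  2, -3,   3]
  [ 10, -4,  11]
x^3 + 6*x^2 + 9*x + 4

Expanding det(x·I − A) (e.g. by cofactor expansion or by noting that A is similar to its Jordan form J, which has the same characteristic polynomial as A) gives
  χ_A(x) = x^3 + 6*x^2 + 9*x + 4
which factors as (x + 1)^2*(x + 4). The eigenvalues (with algebraic multiplicities) are λ = -4 with multiplicity 1, λ = -1 with multiplicity 2.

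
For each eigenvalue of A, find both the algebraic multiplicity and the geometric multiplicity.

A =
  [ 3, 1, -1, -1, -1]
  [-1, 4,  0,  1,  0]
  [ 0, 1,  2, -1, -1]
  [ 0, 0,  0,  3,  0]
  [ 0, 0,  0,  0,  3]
λ = 3: alg = 5, geom = 3

Step 1 — factor the characteristic polynomial to read off the algebraic multiplicities:
  χ_A(x) = (x - 3)^5

Step 2 — compute geometric multiplicities via the rank-nullity identity g(λ) = n − rank(A − λI):
  rank(A − (3)·I) = 2, so dim ker(A − (3)·I) = n − 2 = 3

Summary:
  λ = 3: algebraic multiplicity = 5, geometric multiplicity = 3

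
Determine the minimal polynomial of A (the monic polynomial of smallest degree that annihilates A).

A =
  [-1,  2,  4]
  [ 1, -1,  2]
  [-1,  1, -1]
x^3 + 3*x^2 + 3*x + 1

The characteristic polynomial is χ_A(x) = (x + 1)^3, so the eigenvalues are known. The minimal polynomial is
  m_A(x) = Π_λ (x − λ)^{k_λ}
where k_λ is the size of the *largest* Jordan block for λ (equivalently, the smallest k with (A − λI)^k v = 0 for every generalised eigenvector v of λ).

  λ = -1: largest Jordan block has size 3, contributing (x + 1)^3

So m_A(x) = (x + 1)^3 = x^3 + 3*x^2 + 3*x + 1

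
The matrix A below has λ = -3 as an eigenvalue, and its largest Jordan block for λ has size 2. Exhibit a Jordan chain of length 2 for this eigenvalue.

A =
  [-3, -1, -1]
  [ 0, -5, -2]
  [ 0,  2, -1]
A Jordan chain for λ = -3 of length 2:
v_1 = (-1, -2, 2)ᵀ
v_2 = (0, 1, 0)ᵀ

Let N = A − (-3)·I. We want v_2 with N^2 v_2 = 0 but N^1 v_2 ≠ 0; then v_{j-1} := N · v_j for j = 2, …, 2.

Pick v_2 = (0, 1, 0)ᵀ.
Then v_1 = N · v_2 = (-1, -2, 2)ᵀ.

Sanity check: (A − (-3)·I) v_1 = (0, 0, 0)ᵀ = 0. ✓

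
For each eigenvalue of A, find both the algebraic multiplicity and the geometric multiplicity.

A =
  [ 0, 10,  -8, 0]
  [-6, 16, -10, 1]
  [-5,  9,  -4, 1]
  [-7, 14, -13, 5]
λ = 2: alg = 1, geom = 1; λ = 5: alg = 3, geom = 1

Step 1 — factor the characteristic polynomial to read off the algebraic multiplicities:
  χ_A(x) = (x - 5)^3*(x - 2)

Step 2 — compute geometric multiplicities via the rank-nullity identity g(λ) = n − rank(A − λI):
  rank(A − (2)·I) = 3, so dim ker(A − (2)·I) = n − 3 = 1
  rank(A − (5)·I) = 3, so dim ker(A − (5)·I) = n − 3 = 1

Summary:
  λ = 2: algebraic multiplicity = 1, geometric multiplicity = 1
  λ = 5: algebraic multiplicity = 3, geometric multiplicity = 1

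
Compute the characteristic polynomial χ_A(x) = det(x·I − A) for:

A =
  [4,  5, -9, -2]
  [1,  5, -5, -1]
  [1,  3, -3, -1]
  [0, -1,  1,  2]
x^4 - 8*x^3 + 24*x^2 - 32*x + 16

Expanding det(x·I − A) (e.g. by cofactor expansion or by noting that A is similar to its Jordan form J, which has the same characteristic polynomial as A) gives
  χ_A(x) = x^4 - 8*x^3 + 24*x^2 - 32*x + 16
which factors as (x - 2)^4. The eigenvalues (with algebraic multiplicities) are λ = 2 with multiplicity 4.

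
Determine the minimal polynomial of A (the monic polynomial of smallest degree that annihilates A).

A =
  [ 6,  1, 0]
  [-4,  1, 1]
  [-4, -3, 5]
x^3 - 12*x^2 + 48*x - 64

The characteristic polynomial is χ_A(x) = (x - 4)^3, so the eigenvalues are known. The minimal polynomial is
  m_A(x) = Π_λ (x − λ)^{k_λ}
where k_λ is the size of the *largest* Jordan block for λ (equivalently, the smallest k with (A − λI)^k v = 0 for every generalised eigenvector v of λ).

  λ = 4: largest Jordan block has size 3, contributing (x − 4)^3

So m_A(x) = (x - 4)^3 = x^3 - 12*x^2 + 48*x - 64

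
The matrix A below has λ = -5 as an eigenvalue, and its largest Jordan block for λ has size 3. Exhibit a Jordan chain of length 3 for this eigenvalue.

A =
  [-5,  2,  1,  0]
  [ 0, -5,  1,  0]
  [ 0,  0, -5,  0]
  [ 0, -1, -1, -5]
A Jordan chain for λ = -5 of length 3:
v_1 = (2, 0, 0, -1)ᵀ
v_2 = (1, 1, 0, -1)ᵀ
v_3 = (0, 0, 1, 0)ᵀ

Let N = A − (-5)·I. We want v_3 with N^3 v_3 = 0 but N^2 v_3 ≠ 0; then v_{j-1} := N · v_j for j = 3, …, 2.

Pick v_3 = (0, 0, 1, 0)ᵀ.
Then v_2 = N · v_3 = (1, 1, 0, -1)ᵀ.
Then v_1 = N · v_2 = (2, 0, 0, -1)ᵀ.

Sanity check: (A − (-5)·I) v_1 = (0, 0, 0, 0)ᵀ = 0. ✓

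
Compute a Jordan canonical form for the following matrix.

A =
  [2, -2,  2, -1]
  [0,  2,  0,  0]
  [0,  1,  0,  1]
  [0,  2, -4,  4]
J_2(2) ⊕ J_2(2)

The characteristic polynomial is
  det(x·I − A) = x^4 - 8*x^3 + 24*x^2 - 32*x + 16 = (x - 2)^4

Eigenvalues and multiplicities (the geometric multiplicity of λ is n − rank(A − λI), which equals the number of Jordan blocks for λ):
  λ = 2: algebraic multiplicity = 4, geometric multiplicity = 2

Determining the block sizes for each eigenvalue:
  λ = 2: with am = 4 and gm = 2, the partition is not yet determined (e.g. several partitions of 4 into 2 parts exist). Let N = A − (2)·I. Computing rank(N^1) = 2, rank(N^2) = 0; the number of blocks of size ≥ j is rank(N^{j−1}) − rank(N^j), giving [2, 2]. So we have 2 block(s) of size 2 → block sizes [2, 2]

Assembling the blocks gives a Jordan form
J =
  [2, 1, 0, 0]
  [0, 2, 0, 0]
  [0, 0, 2, 1]
  [0, 0, 0, 2]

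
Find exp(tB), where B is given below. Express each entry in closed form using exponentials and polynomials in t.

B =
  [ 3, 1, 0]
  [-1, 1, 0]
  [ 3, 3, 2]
e^{tB} =
  [t*exp(2*t) + exp(2*t), t*exp(2*t), 0]
  [-t*exp(2*t), -t*exp(2*t) + exp(2*t), 0]
  [3*t*exp(2*t), 3*t*exp(2*t), exp(2*t)]

Strategy: write B = P · J · P⁻¹ where J is a Jordan canonical form, so e^{tB} = P · e^{tJ} · P⁻¹, and e^{tJ} can be computed block-by-block.

B has Jordan form
J =
  [2, 1, 0]
  [0, 2, 0]
  [0, 0, 2]
(up to reordering of blocks).

Per-block formulas:
  For a 2×2 Jordan block J_2(2): exp(t · J_2(2)) = e^(2t)·(I + t·N), where N is the 2×2 nilpotent shift.
  For a 1×1 block at λ = 2: exp(t · [2]) = [e^(2t)].

After assembling e^{tJ} and conjugating by P, we get:

e^{tB} =
  [t*exp(2*t) + exp(2*t), t*exp(2*t), 0]
  [-t*exp(2*t), -t*exp(2*t) + exp(2*t), 0]
  [3*t*exp(2*t), 3*t*exp(2*t), exp(2*t)]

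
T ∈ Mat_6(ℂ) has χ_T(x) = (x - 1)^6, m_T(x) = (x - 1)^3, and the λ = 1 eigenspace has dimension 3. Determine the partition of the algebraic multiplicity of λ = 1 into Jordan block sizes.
Block sizes for λ = 1: [3, 2, 1]

Step 1 — from the characteristic polynomial, algebraic multiplicity of λ = 1 is 6. From dim ker(T − (1)·I) = 3, there are exactly 3 Jordan blocks for λ = 1.
Step 2 — from the minimal polynomial, the factor (x − 1)^3 tells us the largest block for λ = 1 has size 3.
Step 3 — with total size 6, 3 blocks, and largest block 3, the block sizes (in nonincreasing order) are [3, 2, 1].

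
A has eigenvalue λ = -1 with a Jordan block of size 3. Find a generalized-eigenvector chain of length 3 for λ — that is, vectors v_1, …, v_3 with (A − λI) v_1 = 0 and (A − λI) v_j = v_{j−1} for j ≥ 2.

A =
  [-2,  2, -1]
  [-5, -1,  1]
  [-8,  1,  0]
A Jordan chain for λ = -1 of length 3:
v_1 = (-1, -3, -5)ᵀ
v_2 = (-1, -5, -8)ᵀ
v_3 = (1, 0, 0)ᵀ

Let N = A − (-1)·I. We want v_3 with N^3 v_3 = 0 but N^2 v_3 ≠ 0; then v_{j-1} := N · v_j for j = 3, …, 2.

Pick v_3 = (1, 0, 0)ᵀ.
Then v_2 = N · v_3 = (-1, -5, -8)ᵀ.
Then v_1 = N · v_2 = (-1, -3, -5)ᵀ.

Sanity check: (A − (-1)·I) v_1 = (0, 0, 0)ᵀ = 0. ✓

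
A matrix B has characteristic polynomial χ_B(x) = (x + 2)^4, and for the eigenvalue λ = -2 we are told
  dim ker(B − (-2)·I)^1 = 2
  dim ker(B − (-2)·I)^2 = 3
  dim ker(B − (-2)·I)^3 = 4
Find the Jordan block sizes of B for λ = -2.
Block sizes for λ = -2: [3, 1]

From the dimensions of kernels of powers, the number of Jordan blocks of size at least j is d_j − d_{j−1} where d_j = dim ker(N^j) (with d_0 = 0). Computing the differences gives [2, 1, 1].
The number of blocks of size exactly k is (#blocks of size ≥ k) − (#blocks of size ≥ k + 1), so the partition is: 1 block(s) of size 1, 1 block(s) of size 3.
In nonincreasing order the block sizes are [3, 1].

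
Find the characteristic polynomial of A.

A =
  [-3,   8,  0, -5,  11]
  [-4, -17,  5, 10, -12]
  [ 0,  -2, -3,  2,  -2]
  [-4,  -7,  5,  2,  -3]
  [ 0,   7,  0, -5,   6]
x^5 + 15*x^4 + 90*x^3 + 270*x^2 + 405*x + 243

Expanding det(x·I − A) (e.g. by cofactor expansion or by noting that A is similar to its Jordan form J, which has the same characteristic polynomial as A) gives
  χ_A(x) = x^5 + 15*x^4 + 90*x^3 + 270*x^2 + 405*x + 243
which factors as (x + 3)^5. The eigenvalues (with algebraic multiplicities) are λ = -3 with multiplicity 5.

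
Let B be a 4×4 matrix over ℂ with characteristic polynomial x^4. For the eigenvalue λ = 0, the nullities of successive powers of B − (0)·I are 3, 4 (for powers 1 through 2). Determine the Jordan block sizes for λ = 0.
Block sizes for λ = 0: [2, 1, 1]

From the dimensions of kernels of powers, the number of Jordan blocks of size at least j is d_j − d_{j−1} where d_j = dim ker(N^j) (with d_0 = 0). Computing the differences gives [3, 1].
The number of blocks of size exactly k is (#blocks of size ≥ k) − (#blocks of size ≥ k + 1), so the partition is: 2 block(s) of size 1, 1 block(s) of size 2.
In nonincreasing order the block sizes are [2, 1, 1].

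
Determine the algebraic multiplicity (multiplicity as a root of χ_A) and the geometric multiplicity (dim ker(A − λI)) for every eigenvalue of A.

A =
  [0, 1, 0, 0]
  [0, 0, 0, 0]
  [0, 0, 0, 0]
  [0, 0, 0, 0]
λ = 0: alg = 4, geom = 3

Step 1 — factor the characteristic polynomial to read off the algebraic multiplicities:
  χ_A(x) = x^4

Step 2 — compute geometric multiplicities via the rank-nullity identity g(λ) = n − rank(A − λI):
  rank(A − (0)·I) = 1, so dim ker(A − (0)·I) = n − 1 = 3

Summary:
  λ = 0: algebraic multiplicity = 4, geometric multiplicity = 3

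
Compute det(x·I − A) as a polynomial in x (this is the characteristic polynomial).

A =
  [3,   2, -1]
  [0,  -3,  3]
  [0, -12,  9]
x^3 - 9*x^2 + 27*x - 27

Expanding det(x·I − A) (e.g. by cofactor expansion or by noting that A is similar to its Jordan form J, which has the same characteristic polynomial as A) gives
  χ_A(x) = x^3 - 9*x^2 + 27*x - 27
which factors as (x - 3)^3. The eigenvalues (with algebraic multiplicities) are λ = 3 with multiplicity 3.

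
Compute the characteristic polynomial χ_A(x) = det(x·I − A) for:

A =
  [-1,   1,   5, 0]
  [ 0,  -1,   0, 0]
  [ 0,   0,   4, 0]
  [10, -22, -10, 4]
x^4 - 6*x^3 + x^2 + 24*x + 16

Expanding det(x·I − A) (e.g. by cofactor expansion or by noting that A is similar to its Jordan form J, which has the same characteristic polynomial as A) gives
  χ_A(x) = x^4 - 6*x^3 + x^2 + 24*x + 16
which factors as (x - 4)^2*(x + 1)^2. The eigenvalues (with algebraic multiplicities) are λ = -1 with multiplicity 2, λ = 4 with multiplicity 2.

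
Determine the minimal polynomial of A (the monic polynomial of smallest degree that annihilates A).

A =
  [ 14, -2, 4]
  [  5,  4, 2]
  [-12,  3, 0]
x^3 - 18*x^2 + 108*x - 216

The characteristic polynomial is χ_A(x) = (x - 6)^3, so the eigenvalues are known. The minimal polynomial is
  m_A(x) = Π_λ (x − λ)^{k_λ}
where k_λ is the size of the *largest* Jordan block for λ (equivalently, the smallest k with (A − λI)^k v = 0 for every generalised eigenvector v of λ).

  λ = 6: largest Jordan block has size 3, contributing (x − 6)^3

So m_A(x) = (x - 6)^3 = x^3 - 18*x^2 + 108*x - 216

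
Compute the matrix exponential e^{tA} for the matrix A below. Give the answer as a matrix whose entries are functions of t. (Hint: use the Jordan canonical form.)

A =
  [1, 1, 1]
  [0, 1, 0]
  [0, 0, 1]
e^{tA} =
  [exp(t), t*exp(t), t*exp(t)]
  [0, exp(t), 0]
  [0, 0, exp(t)]

Strategy: write A = P · J · P⁻¹ where J is a Jordan canonical form, so e^{tA} = P · e^{tJ} · P⁻¹, and e^{tJ} can be computed block-by-block.

A has Jordan form
J =
  [1, 1, 0]
  [0, 1, 0]
  [0, 0, 1]
(up to reordering of blocks).

Per-block formulas:
  For a 1×1 block at λ = 1: exp(t · [1]) = [e^(1t)].
  For a 2×2 Jordan block J_2(1): exp(t · J_2(1)) = e^(1t)·(I + t·N), where N is the 2×2 nilpotent shift.

After assembling e^{tJ} and conjugating by P, we get:

e^{tA} =
  [exp(t), t*exp(t), t*exp(t)]
  [0, exp(t), 0]
  [0, 0, exp(t)]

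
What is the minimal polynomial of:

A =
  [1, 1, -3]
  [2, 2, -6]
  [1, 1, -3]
x^2

The characteristic polynomial is χ_A(x) = x^3, so the eigenvalues are known. The minimal polynomial is
  m_A(x) = Π_λ (x − λ)^{k_λ}
where k_λ is the size of the *largest* Jordan block for λ (equivalently, the smallest k with (A − λI)^k v = 0 for every generalised eigenvector v of λ).

  λ = 0: largest Jordan block has size 2, contributing (x − 0)^2

So m_A(x) = x^2 = x^2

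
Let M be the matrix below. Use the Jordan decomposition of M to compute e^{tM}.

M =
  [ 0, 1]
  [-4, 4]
e^{tM} =
  [-2*t*exp(2*t) + exp(2*t), t*exp(2*t)]
  [-4*t*exp(2*t), 2*t*exp(2*t) + exp(2*t)]

Strategy: write M = P · J · P⁻¹ where J is a Jordan canonical form, so e^{tM} = P · e^{tJ} · P⁻¹, and e^{tJ} can be computed block-by-block.

M has Jordan form
J =
  [2, 1]
  [0, 2]
(up to reordering of blocks).

Per-block formulas:
  For a 2×2 Jordan block J_2(2): exp(t · J_2(2)) = e^(2t)·(I + t·N), where N is the 2×2 nilpotent shift.

After assembling e^{tJ} and conjugating by P, we get:

e^{tM} =
  [-2*t*exp(2*t) + exp(2*t), t*exp(2*t)]
  [-4*t*exp(2*t), 2*t*exp(2*t) + exp(2*t)]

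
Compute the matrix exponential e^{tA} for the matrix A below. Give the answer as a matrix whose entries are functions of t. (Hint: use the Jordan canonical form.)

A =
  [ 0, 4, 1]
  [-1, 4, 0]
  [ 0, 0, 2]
e^{tA} =
  [-2*t*exp(2*t) + exp(2*t), 4*t*exp(2*t), -t^2*exp(2*t) + t*exp(2*t)]
  [-t*exp(2*t), 2*t*exp(2*t) + exp(2*t), -t^2*exp(2*t)/2]
  [0, 0, exp(2*t)]

Strategy: write A = P · J · P⁻¹ where J is a Jordan canonical form, so e^{tA} = P · e^{tJ} · P⁻¹, and e^{tJ} can be computed block-by-block.

A has Jordan form
J =
  [2, 1, 0]
  [0, 2, 1]
  [0, 0, 2]
(up to reordering of blocks).

Per-block formulas:
  For a 3×3 Jordan block J_3(2): exp(t · J_3(2)) = e^(2t)·(I + t·N + (t^2/2)·N^2), where N is the 3×3 nilpotent shift.

After assembling e^{tJ} and conjugating by P, we get:

e^{tA} =
  [-2*t*exp(2*t) + exp(2*t), 4*t*exp(2*t), -t^2*exp(2*t) + t*exp(2*t)]
  [-t*exp(2*t), 2*t*exp(2*t) + exp(2*t), -t^2*exp(2*t)/2]
  [0, 0, exp(2*t)]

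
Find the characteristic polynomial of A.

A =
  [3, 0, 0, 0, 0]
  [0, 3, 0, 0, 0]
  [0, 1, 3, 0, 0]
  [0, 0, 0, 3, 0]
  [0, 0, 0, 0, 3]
x^5 - 15*x^4 + 90*x^3 - 270*x^2 + 405*x - 243

Expanding det(x·I − A) (e.g. by cofactor expansion or by noting that A is similar to its Jordan form J, which has the same characteristic polynomial as A) gives
  χ_A(x) = x^5 - 15*x^4 + 90*x^3 - 270*x^2 + 405*x - 243
which factors as (x - 3)^5. The eigenvalues (with algebraic multiplicities) are λ = 3 with multiplicity 5.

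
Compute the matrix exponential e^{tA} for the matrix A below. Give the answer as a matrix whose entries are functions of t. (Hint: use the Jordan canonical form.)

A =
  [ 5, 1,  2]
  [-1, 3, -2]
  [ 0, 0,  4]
e^{tA} =
  [t*exp(4*t) + exp(4*t), t*exp(4*t), 2*t*exp(4*t)]
  [-t*exp(4*t), -t*exp(4*t) + exp(4*t), -2*t*exp(4*t)]
  [0, 0, exp(4*t)]

Strategy: write A = P · J · P⁻¹ where J is a Jordan canonical form, so e^{tA} = P · e^{tJ} · P⁻¹, and e^{tJ} can be computed block-by-block.

A has Jordan form
J =
  [4, 1, 0]
  [0, 4, 0]
  [0, 0, 4]
(up to reordering of blocks).

Per-block formulas:
  For a 1×1 block at λ = 4: exp(t · [4]) = [e^(4t)].
  For a 2×2 Jordan block J_2(4): exp(t · J_2(4)) = e^(4t)·(I + t·N), where N is the 2×2 nilpotent shift.

After assembling e^{tJ} and conjugating by P, we get:

e^{tA} =
  [t*exp(4*t) + exp(4*t), t*exp(4*t), 2*t*exp(4*t)]
  [-t*exp(4*t), -t*exp(4*t) + exp(4*t), -2*t*exp(4*t)]
  [0, 0, exp(4*t)]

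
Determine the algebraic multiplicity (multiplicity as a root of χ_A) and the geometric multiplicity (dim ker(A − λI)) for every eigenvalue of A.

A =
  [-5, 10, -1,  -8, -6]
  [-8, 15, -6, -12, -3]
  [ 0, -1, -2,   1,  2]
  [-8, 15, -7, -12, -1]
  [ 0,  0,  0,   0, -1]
λ = -1: alg = 5, geom = 2

Step 1 — factor the characteristic polynomial to read off the algebraic multiplicities:
  χ_A(x) = (x + 1)^5

Step 2 — compute geometric multiplicities via the rank-nullity identity g(λ) = n − rank(A − λI):
  rank(A − (-1)·I) = 3, so dim ker(A − (-1)·I) = n − 3 = 2

Summary:
  λ = -1: algebraic multiplicity = 5, geometric multiplicity = 2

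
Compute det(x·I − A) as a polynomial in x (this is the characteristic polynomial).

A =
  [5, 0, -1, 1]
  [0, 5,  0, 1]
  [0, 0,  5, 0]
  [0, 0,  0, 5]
x^4 - 20*x^3 + 150*x^2 - 500*x + 625

Expanding det(x·I − A) (e.g. by cofactor expansion or by noting that A is similar to its Jordan form J, which has the same characteristic polynomial as A) gives
  χ_A(x) = x^4 - 20*x^3 + 150*x^2 - 500*x + 625
which factors as (x - 5)^4. The eigenvalues (with algebraic multiplicities) are λ = 5 with multiplicity 4.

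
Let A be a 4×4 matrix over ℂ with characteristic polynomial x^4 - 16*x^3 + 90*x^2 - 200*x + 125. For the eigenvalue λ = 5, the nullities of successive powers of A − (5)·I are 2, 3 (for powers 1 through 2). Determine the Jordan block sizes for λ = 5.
Block sizes for λ = 5: [2, 1]

From the dimensions of kernels of powers, the number of Jordan blocks of size at least j is d_j − d_{j−1} where d_j = dim ker(N^j) (with d_0 = 0). Computing the differences gives [2, 1].
The number of blocks of size exactly k is (#blocks of size ≥ k) − (#blocks of size ≥ k + 1), so the partition is: 1 block(s) of size 1, 1 block(s) of size 2.
In nonincreasing order the block sizes are [2, 1].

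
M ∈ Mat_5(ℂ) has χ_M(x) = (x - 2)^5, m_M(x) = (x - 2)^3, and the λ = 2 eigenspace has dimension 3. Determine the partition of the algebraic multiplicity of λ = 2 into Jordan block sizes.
Block sizes for λ = 2: [3, 1, 1]

Step 1 — from the characteristic polynomial, algebraic multiplicity of λ = 2 is 5. From dim ker(M − (2)·I) = 3, there are exactly 3 Jordan blocks for λ = 2.
Step 2 — from the minimal polynomial, the factor (x − 2)^3 tells us the largest block for λ = 2 has size 3.
Step 3 — with total size 5, 3 blocks, and largest block 3, the block sizes (in nonincreasing order) are [3, 1, 1].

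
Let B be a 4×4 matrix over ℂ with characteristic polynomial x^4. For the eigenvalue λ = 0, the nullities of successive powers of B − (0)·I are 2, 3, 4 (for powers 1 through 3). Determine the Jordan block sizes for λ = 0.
Block sizes for λ = 0: [3, 1]

From the dimensions of kernels of powers, the number of Jordan blocks of size at least j is d_j − d_{j−1} where d_j = dim ker(N^j) (with d_0 = 0). Computing the differences gives [2, 1, 1].
The number of blocks of size exactly k is (#blocks of size ≥ k) − (#blocks of size ≥ k + 1), so the partition is: 1 block(s) of size 1, 1 block(s) of size 3.
In nonincreasing order the block sizes are [3, 1].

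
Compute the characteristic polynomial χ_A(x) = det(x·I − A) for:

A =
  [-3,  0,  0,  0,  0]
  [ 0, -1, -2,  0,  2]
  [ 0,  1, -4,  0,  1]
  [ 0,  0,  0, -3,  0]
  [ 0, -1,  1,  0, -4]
x^5 + 15*x^4 + 90*x^3 + 270*x^2 + 405*x + 243

Expanding det(x·I − A) (e.g. by cofactor expansion or by noting that A is similar to its Jordan form J, which has the same characteristic polynomial as A) gives
  χ_A(x) = x^5 + 15*x^4 + 90*x^3 + 270*x^2 + 405*x + 243
which factors as (x + 3)^5. The eigenvalues (with algebraic multiplicities) are λ = -3 with multiplicity 5.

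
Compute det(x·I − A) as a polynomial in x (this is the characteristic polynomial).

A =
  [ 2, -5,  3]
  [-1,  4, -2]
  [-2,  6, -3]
x^3 - 3*x^2 + 3*x - 1

Expanding det(x·I − A) (e.g. by cofactor expansion or by noting that A is similar to its Jordan form J, which has the same characteristic polynomial as A) gives
  χ_A(x) = x^3 - 3*x^2 + 3*x - 1
which factors as (x - 1)^3. The eigenvalues (with algebraic multiplicities) are λ = 1 with multiplicity 3.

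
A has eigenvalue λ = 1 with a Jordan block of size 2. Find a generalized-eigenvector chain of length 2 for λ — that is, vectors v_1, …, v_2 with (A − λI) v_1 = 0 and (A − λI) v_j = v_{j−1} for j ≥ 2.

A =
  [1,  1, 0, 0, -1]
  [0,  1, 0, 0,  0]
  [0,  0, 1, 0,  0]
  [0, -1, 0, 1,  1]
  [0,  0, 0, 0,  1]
A Jordan chain for λ = 1 of length 2:
v_1 = (1, 0, 0, -1, 0)ᵀ
v_2 = (0, 1, 0, 0, 0)ᵀ

Let N = A − (1)·I. We want v_2 with N^2 v_2 = 0 but N^1 v_2 ≠ 0; then v_{j-1} := N · v_j for j = 2, …, 2.

Pick v_2 = (0, 1, 0, 0, 0)ᵀ.
Then v_1 = N · v_2 = (1, 0, 0, -1, 0)ᵀ.

Sanity check: (A − (1)·I) v_1 = (0, 0, 0, 0, 0)ᵀ = 0. ✓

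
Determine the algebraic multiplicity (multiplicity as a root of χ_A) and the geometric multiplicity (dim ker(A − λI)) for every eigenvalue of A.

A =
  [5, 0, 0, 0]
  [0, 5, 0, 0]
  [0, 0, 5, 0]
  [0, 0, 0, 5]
λ = 5: alg = 4, geom = 4

Step 1 — factor the characteristic polynomial to read off the algebraic multiplicities:
  χ_A(x) = (x - 5)^4

Step 2 — compute geometric multiplicities via the rank-nullity identity g(λ) = n − rank(A − λI):
  rank(A − (5)·I) = 0, so dim ker(A − (5)·I) = n − 0 = 4

Summary:
  λ = 5: algebraic multiplicity = 4, geometric multiplicity = 4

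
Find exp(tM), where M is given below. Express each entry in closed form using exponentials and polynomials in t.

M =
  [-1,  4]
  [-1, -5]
e^{tM} =
  [2*t*exp(-3*t) + exp(-3*t), 4*t*exp(-3*t)]
  [-t*exp(-3*t), -2*t*exp(-3*t) + exp(-3*t)]

Strategy: write M = P · J · P⁻¹ where J is a Jordan canonical form, so e^{tM} = P · e^{tJ} · P⁻¹, and e^{tJ} can be computed block-by-block.

M has Jordan form
J =
  [-3,  1]
  [ 0, -3]
(up to reordering of blocks).

Per-block formulas:
  For a 2×2 Jordan block J_2(-3): exp(t · J_2(-3)) = e^(-3t)·(I + t·N), where N is the 2×2 nilpotent shift.

After assembling e^{tJ} and conjugating by P, we get:

e^{tM} =
  [2*t*exp(-3*t) + exp(-3*t), 4*t*exp(-3*t)]
  [-t*exp(-3*t), -2*t*exp(-3*t) + exp(-3*t)]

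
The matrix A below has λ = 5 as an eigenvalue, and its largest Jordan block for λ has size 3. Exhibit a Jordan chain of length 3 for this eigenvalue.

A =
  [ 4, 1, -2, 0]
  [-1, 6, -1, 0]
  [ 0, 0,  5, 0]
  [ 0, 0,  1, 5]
A Jordan chain for λ = 5 of length 3:
v_1 = (1, 1, 0, 0)ᵀ
v_2 = (-2, -1, 0, 1)ᵀ
v_3 = (0, 0, 1, 0)ᵀ

Let N = A − (5)·I. We want v_3 with N^3 v_3 = 0 but N^2 v_3 ≠ 0; then v_{j-1} := N · v_j for j = 3, …, 2.

Pick v_3 = (0, 0, 1, 0)ᵀ.
Then v_2 = N · v_3 = (-2, -1, 0, 1)ᵀ.
Then v_1 = N · v_2 = (1, 1, 0, 0)ᵀ.

Sanity check: (A − (5)·I) v_1 = (0, 0, 0, 0)ᵀ = 0. ✓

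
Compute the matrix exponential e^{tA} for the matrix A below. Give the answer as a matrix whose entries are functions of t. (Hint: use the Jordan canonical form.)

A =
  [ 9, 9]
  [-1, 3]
e^{tA} =
  [3*t*exp(6*t) + exp(6*t), 9*t*exp(6*t)]
  [-t*exp(6*t), -3*t*exp(6*t) + exp(6*t)]

Strategy: write A = P · J · P⁻¹ where J is a Jordan canonical form, so e^{tA} = P · e^{tJ} · P⁻¹, and e^{tJ} can be computed block-by-block.

A has Jordan form
J =
  [6, 1]
  [0, 6]
(up to reordering of blocks).

Per-block formulas:
  For a 2×2 Jordan block J_2(6): exp(t · J_2(6)) = e^(6t)·(I + t·N), where N is the 2×2 nilpotent shift.

After assembling e^{tJ} and conjugating by P, we get:

e^{tA} =
  [3*t*exp(6*t) + exp(6*t), 9*t*exp(6*t)]
  [-t*exp(6*t), -3*t*exp(6*t) + exp(6*t)]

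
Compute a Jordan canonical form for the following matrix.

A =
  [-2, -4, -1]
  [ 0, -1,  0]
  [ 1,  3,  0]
J_3(-1)

The characteristic polynomial is
  det(x·I − A) = x^3 + 3*x^2 + 3*x + 1 = (x + 1)^3

Eigenvalues and multiplicities (the geometric multiplicity of λ is n − rank(A − λI), which equals the number of Jordan blocks for λ):
  λ = -1: algebraic multiplicity = 3, geometric multiplicity = 1

Determining the block sizes for each eigenvalue:
  λ = -1: one block (gm = 1), so the single block has size am = 3 → block sizes [3]

Assembling the blocks gives a Jordan form
J =
  [-1,  1,  0]
  [ 0, -1,  1]
  [ 0,  0, -1]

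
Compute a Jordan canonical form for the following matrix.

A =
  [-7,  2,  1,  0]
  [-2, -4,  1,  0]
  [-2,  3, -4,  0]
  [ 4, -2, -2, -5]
J_3(-5) ⊕ J_1(-5)

The characteristic polynomial is
  det(x·I − A) = x^4 + 20*x^3 + 150*x^2 + 500*x + 625 = (x + 5)^4

Eigenvalues and multiplicities (the geometric multiplicity of λ is n − rank(A − λI), which equals the number of Jordan blocks for λ):
  λ = -5: algebraic multiplicity = 4, geometric multiplicity = 2

Determining the block sizes for each eigenvalue:
  λ = -5: with am = 4 and gm = 2, the partition is not yet determined (e.g. several partitions of 4 into 2 parts exist). Let N = A − (-5)·I. Computing rank(N^1) = 2, rank(N^2) = 1, rank(N^3) = 0; the number of blocks of size ≥ j is rank(N^{j−1}) − rank(N^j), giving [2, 1, 1]. So we have 1 block(s) of size 3, 1 block(s) of size 1 → block sizes [3, 1]

Assembling the blocks gives a Jordan form
J =
  [-5,  1,  0,  0]
  [ 0, -5,  1,  0]
  [ 0,  0, -5,  0]
  [ 0,  0,  0, -5]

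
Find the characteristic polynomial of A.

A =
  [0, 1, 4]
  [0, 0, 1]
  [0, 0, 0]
x^3

Expanding det(x·I − A) (e.g. by cofactor expansion or by noting that A is similar to its Jordan form J, which has the same characteristic polynomial as A) gives
  χ_A(x) = x^3
which factors as x^3. The eigenvalues (with algebraic multiplicities) are λ = 0 with multiplicity 3.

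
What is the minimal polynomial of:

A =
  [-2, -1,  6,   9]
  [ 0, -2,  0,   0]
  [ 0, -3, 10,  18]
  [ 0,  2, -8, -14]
x^2 + 4*x + 4

The characteristic polynomial is χ_A(x) = (x + 2)^4, so the eigenvalues are known. The minimal polynomial is
  m_A(x) = Π_λ (x − λ)^{k_λ}
where k_λ is the size of the *largest* Jordan block for λ (equivalently, the smallest k with (A − λI)^k v = 0 for every generalised eigenvector v of λ).

  λ = -2: largest Jordan block has size 2, contributing (x + 2)^2

So m_A(x) = (x + 2)^2 = x^2 + 4*x + 4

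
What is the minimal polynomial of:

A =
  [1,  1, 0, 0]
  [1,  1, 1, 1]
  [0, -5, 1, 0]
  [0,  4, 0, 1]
x^3 - 3*x^2 + 3*x - 1

The characteristic polynomial is χ_A(x) = (x - 1)^4, so the eigenvalues are known. The minimal polynomial is
  m_A(x) = Π_λ (x − λ)^{k_λ}
where k_λ is the size of the *largest* Jordan block for λ (equivalently, the smallest k with (A − λI)^k v = 0 for every generalised eigenvector v of λ).

  λ = 1: largest Jordan block has size 3, contributing (x − 1)^3

So m_A(x) = (x - 1)^3 = x^3 - 3*x^2 + 3*x - 1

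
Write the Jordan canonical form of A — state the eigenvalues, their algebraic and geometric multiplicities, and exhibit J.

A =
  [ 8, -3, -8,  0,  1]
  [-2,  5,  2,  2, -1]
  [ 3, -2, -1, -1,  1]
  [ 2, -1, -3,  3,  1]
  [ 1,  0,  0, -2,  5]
J_3(4) ⊕ J_2(4)

The characteristic polynomial is
  det(x·I − A) = x^5 - 20*x^4 + 160*x^3 - 640*x^2 + 1280*x - 1024 = (x - 4)^5

Eigenvalues and multiplicities (the geometric multiplicity of λ is n − rank(A − λI), which equals the number of Jordan blocks for λ):
  λ = 4: algebraic multiplicity = 5, geometric multiplicity = 2

Determining the block sizes for each eigenvalue:
  λ = 4: with am = 5 and gm = 2, the partition is not yet determined (e.g. several partitions of 5 into 2 parts exist). Let N = A − (4)·I. Computing rank(N^1) = 3, rank(N^2) = 1, rank(N^3) = 0; the number of blocks of size ≥ j is rank(N^{j−1}) − rank(N^j), giving [2, 2, 1]. So we have 1 block(s) of size 3, 1 block(s) of size 2 → block sizes [3, 2]

Assembling the blocks gives a Jordan form
J =
  [4, 1, 0, 0, 0]
  [0, 4, 1, 0, 0]
  [0, 0, 4, 0, 0]
  [0, 0, 0, 4, 1]
  [0, 0, 0, 0, 4]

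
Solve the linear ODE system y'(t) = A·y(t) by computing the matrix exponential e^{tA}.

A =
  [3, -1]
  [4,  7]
e^{tA} =
  [-2*t*exp(5*t) + exp(5*t), -t*exp(5*t)]
  [4*t*exp(5*t), 2*t*exp(5*t) + exp(5*t)]

Strategy: write A = P · J · P⁻¹ where J is a Jordan canonical form, so e^{tA} = P · e^{tJ} · P⁻¹, and e^{tJ} can be computed block-by-block.

A has Jordan form
J =
  [5, 1]
  [0, 5]
(up to reordering of blocks).

Per-block formulas:
  For a 2×2 Jordan block J_2(5): exp(t · J_2(5)) = e^(5t)·(I + t·N), where N is the 2×2 nilpotent shift.

After assembling e^{tJ} and conjugating by P, we get:

e^{tA} =
  [-2*t*exp(5*t) + exp(5*t), -t*exp(5*t)]
  [4*t*exp(5*t), 2*t*exp(5*t) + exp(5*t)]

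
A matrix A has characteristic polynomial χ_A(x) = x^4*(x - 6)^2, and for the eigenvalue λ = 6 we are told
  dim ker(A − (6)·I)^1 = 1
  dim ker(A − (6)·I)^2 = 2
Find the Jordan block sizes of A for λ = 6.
Block sizes for λ = 6: [2]

From the dimensions of kernels of powers, the number of Jordan blocks of size at least j is d_j − d_{j−1} where d_j = dim ker(N^j) (with d_0 = 0). Computing the differences gives [1, 1].
The number of blocks of size exactly k is (#blocks of size ≥ k) − (#blocks of size ≥ k + 1), so the partition is: 1 block(s) of size 2.
In nonincreasing order the block sizes are [2].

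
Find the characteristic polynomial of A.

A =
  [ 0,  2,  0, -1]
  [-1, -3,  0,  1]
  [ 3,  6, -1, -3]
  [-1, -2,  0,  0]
x^4 + 4*x^3 + 6*x^2 + 4*x + 1

Expanding det(x·I − A) (e.g. by cofactor expansion or by noting that A is similar to its Jordan form J, which has the same characteristic polynomial as A) gives
  χ_A(x) = x^4 + 4*x^3 + 6*x^2 + 4*x + 1
which factors as (x + 1)^4. The eigenvalues (with algebraic multiplicities) are λ = -1 with multiplicity 4.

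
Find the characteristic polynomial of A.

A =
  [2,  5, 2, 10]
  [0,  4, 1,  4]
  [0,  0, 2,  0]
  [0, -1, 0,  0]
x^4 - 8*x^3 + 24*x^2 - 32*x + 16

Expanding det(x·I − A) (e.g. by cofactor expansion or by noting that A is similar to its Jordan form J, which has the same characteristic polynomial as A) gives
  χ_A(x) = x^4 - 8*x^3 + 24*x^2 - 32*x + 16
which factors as (x - 2)^4. The eigenvalues (with algebraic multiplicities) are λ = 2 with multiplicity 4.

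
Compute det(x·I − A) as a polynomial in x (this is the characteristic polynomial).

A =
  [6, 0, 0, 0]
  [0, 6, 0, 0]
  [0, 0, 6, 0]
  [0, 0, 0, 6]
x^4 - 24*x^3 + 216*x^2 - 864*x + 1296

Expanding det(x·I − A) (e.g. by cofactor expansion or by noting that A is similar to its Jordan form J, which has the same characteristic polynomial as A) gives
  χ_A(x) = x^4 - 24*x^3 + 216*x^2 - 864*x + 1296
which factors as (x - 6)^4. The eigenvalues (with algebraic multiplicities) are λ = 6 with multiplicity 4.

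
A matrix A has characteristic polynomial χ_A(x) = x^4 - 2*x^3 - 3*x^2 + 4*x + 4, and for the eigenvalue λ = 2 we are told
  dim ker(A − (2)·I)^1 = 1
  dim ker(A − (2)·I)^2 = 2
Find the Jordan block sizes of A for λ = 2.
Block sizes for λ = 2: [2]

From the dimensions of kernels of powers, the number of Jordan blocks of size at least j is d_j − d_{j−1} where d_j = dim ker(N^j) (with d_0 = 0). Computing the differences gives [1, 1].
The number of blocks of size exactly k is (#blocks of size ≥ k) − (#blocks of size ≥ k + 1), so the partition is: 1 block(s) of size 2.
In nonincreasing order the block sizes are [2].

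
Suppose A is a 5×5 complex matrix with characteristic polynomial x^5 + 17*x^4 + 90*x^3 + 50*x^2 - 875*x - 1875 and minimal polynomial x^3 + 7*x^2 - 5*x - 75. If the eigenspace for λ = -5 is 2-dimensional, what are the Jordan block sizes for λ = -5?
Block sizes for λ = -5: [2, 2]

Step 1 — from the characteristic polynomial, algebraic multiplicity of λ = -5 is 4. From dim ker(A − (-5)·I) = 2, there are exactly 2 Jordan blocks for λ = -5.
Step 2 — from the minimal polynomial, the factor (x + 5)^2 tells us the largest block for λ = -5 has size 2.
Step 3 — with total size 4, 2 blocks, and largest block 2, the block sizes (in nonincreasing order) are [2, 2].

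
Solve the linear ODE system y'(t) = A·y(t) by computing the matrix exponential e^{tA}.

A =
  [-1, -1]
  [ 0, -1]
e^{tA} =
  [exp(-t), -t*exp(-t)]
  [0, exp(-t)]

Strategy: write A = P · J · P⁻¹ where J is a Jordan canonical form, so e^{tA} = P · e^{tJ} · P⁻¹, and e^{tJ} can be computed block-by-block.

A has Jordan form
J =
  [-1,  1]
  [ 0, -1]
(up to reordering of blocks).

Per-block formulas:
  For a 2×2 Jordan block J_2(-1): exp(t · J_2(-1)) = e^(-1t)·(I + t·N), where N is the 2×2 nilpotent shift.

After assembling e^{tJ} and conjugating by P, we get:

e^{tA} =
  [exp(-t), -t*exp(-t)]
  [0, exp(-t)]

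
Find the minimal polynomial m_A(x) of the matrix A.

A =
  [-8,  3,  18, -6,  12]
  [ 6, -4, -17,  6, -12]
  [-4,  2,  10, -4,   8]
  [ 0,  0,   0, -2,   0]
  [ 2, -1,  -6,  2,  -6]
x^3 + 6*x^2 + 12*x + 8

The characteristic polynomial is χ_A(x) = (x + 2)^5, so the eigenvalues are known. The minimal polynomial is
  m_A(x) = Π_λ (x − λ)^{k_λ}
where k_λ is the size of the *largest* Jordan block for λ (equivalently, the smallest k with (A − λI)^k v = 0 for every generalised eigenvector v of λ).

  λ = -2: largest Jordan block has size 3, contributing (x + 2)^3

So m_A(x) = (x + 2)^3 = x^3 + 6*x^2 + 12*x + 8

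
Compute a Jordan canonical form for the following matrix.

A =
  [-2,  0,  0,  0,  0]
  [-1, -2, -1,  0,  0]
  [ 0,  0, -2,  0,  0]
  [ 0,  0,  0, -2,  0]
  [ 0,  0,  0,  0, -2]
J_2(-2) ⊕ J_1(-2) ⊕ J_1(-2) ⊕ J_1(-2)

The characteristic polynomial is
  det(x·I − A) = x^5 + 10*x^4 + 40*x^3 + 80*x^2 + 80*x + 32 = (x + 2)^5

Eigenvalues and multiplicities (the geometric multiplicity of λ is n − rank(A − λI), which equals the number of Jordan blocks for λ):
  λ = -2: algebraic multiplicity = 5, geometric multiplicity = 4

Determining the block sizes for each eigenvalue:
  λ = -2: 4 blocks summing to 5 forces exactly one block of size 2 and the rest size 1 → block sizes [2, 1, 1, 1]

Assembling the blocks gives a Jordan form
J =
  [-2,  1,  0,  0,  0]
  [ 0, -2,  0,  0,  0]
  [ 0,  0, -2,  0,  0]
  [ 0,  0,  0, -2,  0]
  [ 0,  0,  0,  0, -2]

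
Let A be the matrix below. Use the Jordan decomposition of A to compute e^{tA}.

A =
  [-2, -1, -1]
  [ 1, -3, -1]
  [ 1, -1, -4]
e^{tA} =
  [-t^2*exp(-3*t)/2 + t*exp(-3*t) + exp(-3*t), -t*exp(-3*t), t^2*exp(-3*t)/2 - t*exp(-3*t)]
  [t*exp(-3*t), exp(-3*t), -t*exp(-3*t)]
  [-t^2*exp(-3*t)/2 + t*exp(-3*t), -t*exp(-3*t), t^2*exp(-3*t)/2 - t*exp(-3*t) + exp(-3*t)]

Strategy: write A = P · J · P⁻¹ where J is a Jordan canonical form, so e^{tA} = P · e^{tJ} · P⁻¹, and e^{tJ} can be computed block-by-block.

A has Jordan form
J =
  [-3,  1,  0]
  [ 0, -3,  1]
  [ 0,  0, -3]
(up to reordering of blocks).

Per-block formulas:
  For a 3×3 Jordan block J_3(-3): exp(t · J_3(-3)) = e^(-3t)·(I + t·N + (t^2/2)·N^2), where N is the 3×3 nilpotent shift.

After assembling e^{tJ} and conjugating by P, we get:

e^{tA} =
  [-t^2*exp(-3*t)/2 + t*exp(-3*t) + exp(-3*t), -t*exp(-3*t), t^2*exp(-3*t)/2 - t*exp(-3*t)]
  [t*exp(-3*t), exp(-3*t), -t*exp(-3*t)]
  [-t^2*exp(-3*t)/2 + t*exp(-3*t), -t*exp(-3*t), t^2*exp(-3*t)/2 - t*exp(-3*t) + exp(-3*t)]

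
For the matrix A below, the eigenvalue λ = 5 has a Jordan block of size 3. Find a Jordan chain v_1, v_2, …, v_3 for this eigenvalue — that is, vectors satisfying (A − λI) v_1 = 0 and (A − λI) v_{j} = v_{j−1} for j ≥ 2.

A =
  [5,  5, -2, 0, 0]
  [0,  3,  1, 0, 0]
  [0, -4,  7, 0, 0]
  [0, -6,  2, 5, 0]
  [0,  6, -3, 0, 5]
A Jordan chain for λ = 5 of length 3:
v_1 = (-2, 0, 0, 4, 0)ᵀ
v_2 = (5, -2, -4, -6, 6)ᵀ
v_3 = (0, 1, 0, 0, 0)ᵀ

Let N = A − (5)·I. We want v_3 with N^3 v_3 = 0 but N^2 v_3 ≠ 0; then v_{j-1} := N · v_j for j = 3, …, 2.

Pick v_3 = (0, 1, 0, 0, 0)ᵀ.
Then v_2 = N · v_3 = (5, -2, -4, -6, 6)ᵀ.
Then v_1 = N · v_2 = (-2, 0, 0, 4, 0)ᵀ.

Sanity check: (A − (5)·I) v_1 = (0, 0, 0, 0, 0)ᵀ = 0. ✓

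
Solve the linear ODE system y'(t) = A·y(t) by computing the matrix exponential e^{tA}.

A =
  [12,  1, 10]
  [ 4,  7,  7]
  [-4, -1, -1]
e^{tA} =
  [6*t*exp(6*t) + exp(6*t), -3*t^2*exp(6*t)/2 + t*exp(6*t), -3*t^2*exp(6*t)/2 + 10*t*exp(6*t)]
  [4*t*exp(6*t), -t^2*exp(6*t) + t*exp(6*t) + exp(6*t), -t^2*exp(6*t) + 7*t*exp(6*t)]
  [-4*t*exp(6*t), t^2*exp(6*t) - t*exp(6*t), t^2*exp(6*t) - 7*t*exp(6*t) + exp(6*t)]

Strategy: write A = P · J · P⁻¹ where J is a Jordan canonical form, so e^{tA} = P · e^{tJ} · P⁻¹, and e^{tJ} can be computed block-by-block.

A has Jordan form
J =
  [6, 1, 0]
  [0, 6, 1]
  [0, 0, 6]
(up to reordering of blocks).

Per-block formulas:
  For a 3×3 Jordan block J_3(6): exp(t · J_3(6)) = e^(6t)·(I + t·N + (t^2/2)·N^2), where N is the 3×3 nilpotent shift.

After assembling e^{tJ} and conjugating by P, we get:

e^{tA} =
  [6*t*exp(6*t) + exp(6*t), -3*t^2*exp(6*t)/2 + t*exp(6*t), -3*t^2*exp(6*t)/2 + 10*t*exp(6*t)]
  [4*t*exp(6*t), -t^2*exp(6*t) + t*exp(6*t) + exp(6*t), -t^2*exp(6*t) + 7*t*exp(6*t)]
  [-4*t*exp(6*t), t^2*exp(6*t) - t*exp(6*t), t^2*exp(6*t) - 7*t*exp(6*t) + exp(6*t)]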